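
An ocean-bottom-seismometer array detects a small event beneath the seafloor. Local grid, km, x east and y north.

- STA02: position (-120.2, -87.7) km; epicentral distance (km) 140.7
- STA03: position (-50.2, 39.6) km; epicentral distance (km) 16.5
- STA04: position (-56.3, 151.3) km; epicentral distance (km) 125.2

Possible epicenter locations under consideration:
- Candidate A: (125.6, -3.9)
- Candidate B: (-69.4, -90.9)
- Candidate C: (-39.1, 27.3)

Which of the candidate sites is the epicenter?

Candidate C

For each candidate, compare |candidate − station| to the reported distance:
Candidate A: residuals STA02 119.0, STA03 164.6, STA04 113.9 → max 164.6 km
Candidate B: residuals STA02 89.8, STA03 115.4, STA04 117.4 → max 117.4 km
Candidate C: residuals STA02 0.0, STA03 0.1, STA04 0.0 → max 0.1 km
Only Candidate C has all residuals ≈ 0.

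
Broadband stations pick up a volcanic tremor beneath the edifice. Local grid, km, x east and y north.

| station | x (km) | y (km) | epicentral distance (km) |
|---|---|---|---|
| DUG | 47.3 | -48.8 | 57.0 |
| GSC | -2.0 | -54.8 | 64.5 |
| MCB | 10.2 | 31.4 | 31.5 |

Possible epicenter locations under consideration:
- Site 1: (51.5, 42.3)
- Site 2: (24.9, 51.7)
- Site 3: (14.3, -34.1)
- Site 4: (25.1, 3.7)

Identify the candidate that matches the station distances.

Site 4

For each candidate, compare |candidate − station| to the reported distance:
Site 1: residuals DUG 34.2, GSC 46.4, MCB 11.2 → max 46.4 km
Site 2: residuals DUG 46.0, GSC 45.3, MCB 6.4 → max 46.0 km
Site 3: residuals DUG 20.9, GSC 38.2, MCB 34.1 → max 38.2 km
Site 4: residuals DUG 0.0, GSC 0.0, MCB 0.0 → max 0.0 km
Only Site 4 has all residuals ≈ 0.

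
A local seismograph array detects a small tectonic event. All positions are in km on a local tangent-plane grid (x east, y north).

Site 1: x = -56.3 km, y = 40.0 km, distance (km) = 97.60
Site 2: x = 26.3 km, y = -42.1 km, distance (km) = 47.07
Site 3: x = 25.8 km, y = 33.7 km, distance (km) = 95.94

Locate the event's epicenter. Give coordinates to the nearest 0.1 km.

x ≈ -20.0 km, y ≈ -50.6 km

Circle about each station: (x + 56.3)² + (y − 40.0)² = 97.60²; (x − 26.3)² + (y + 42.1)² = 47.07²; (x − 25.8)² + (y − 33.7)² = 95.94².
Subtracting the Site 1 equation from the Site 2 and Site 3 equations removes the quadratic terms:
165.2 x − 164.2 y = 5004.59
164.2 x − 12.6 y = -2647.08
Solving the 2×2 system: x ≈ -20.0, y ≈ -50.6 km.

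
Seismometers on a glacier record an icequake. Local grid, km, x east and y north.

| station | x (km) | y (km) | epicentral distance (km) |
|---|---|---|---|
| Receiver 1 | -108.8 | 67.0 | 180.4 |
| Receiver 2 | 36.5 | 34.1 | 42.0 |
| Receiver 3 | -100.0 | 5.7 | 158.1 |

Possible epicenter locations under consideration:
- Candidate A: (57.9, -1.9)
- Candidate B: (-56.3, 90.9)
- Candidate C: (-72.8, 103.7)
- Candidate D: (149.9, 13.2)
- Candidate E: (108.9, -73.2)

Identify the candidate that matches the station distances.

Candidate A

For each candidate, compare |candidate − station| to the reported distance:
Candidate A: residuals Receiver 1 0.0, Receiver 2 0.1, Receiver 3 0.0 → max 0.1 km
Candidate B: residuals Receiver 1 122.7, Receiver 2 66.8, Receiver 3 62.3 → max 122.7 km
Candidate C: residuals Receiver 1 129.0, Receiver 2 87.6, Receiver 3 56.4 → max 129.0 km
Candidate D: residuals Receiver 1 83.8, Receiver 2 73.3, Receiver 3 91.9 → max 91.9 km
Candidate E: residuals Receiver 1 78.5, Receiver 2 87.4, Receiver 3 65.2 → max 87.4 km
Only Candidate A has all residuals ≈ 0.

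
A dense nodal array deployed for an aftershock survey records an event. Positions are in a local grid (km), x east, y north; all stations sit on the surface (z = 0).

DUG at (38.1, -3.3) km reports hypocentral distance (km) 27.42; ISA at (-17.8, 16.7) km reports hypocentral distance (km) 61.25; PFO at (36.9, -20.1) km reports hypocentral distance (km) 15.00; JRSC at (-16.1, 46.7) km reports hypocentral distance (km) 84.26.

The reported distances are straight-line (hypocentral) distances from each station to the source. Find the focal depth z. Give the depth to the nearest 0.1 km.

z ≈ 6.7 km

Each station gives a sphere (x−x_i)² + (y−y_i)² + z² = d_i² (stations at z=0).
Subtracting the DUG sphere from ISA and PFO: z² cancels, leaving linear equations in x and y:
-111.8 x + 40.0 y = -3866.48
-2.4 x − 33.6 y = 829.98
Solving: x ≈ 25.104, y ≈ -26.495 km (keep extra digits for the depth step; rounded: 25.1, -26.5).
Then from the DUG sphere: z² = 27.42² − (x − 38.1)² − (y + 3.3)² with x = 25.104, y = -26.495, so z ≈ 6.705 ≈ 6.7 km.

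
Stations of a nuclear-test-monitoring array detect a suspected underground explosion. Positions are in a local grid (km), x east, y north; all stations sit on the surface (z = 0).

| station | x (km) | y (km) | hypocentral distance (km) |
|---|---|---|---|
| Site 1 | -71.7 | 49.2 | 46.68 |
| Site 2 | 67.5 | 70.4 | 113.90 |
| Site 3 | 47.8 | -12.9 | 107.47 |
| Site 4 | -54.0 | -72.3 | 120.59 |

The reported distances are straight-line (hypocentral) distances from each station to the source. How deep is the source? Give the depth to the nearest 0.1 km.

Each station gives a sphere (x−x_i)² + (y−y_i)² + z² = d_i² (stations at z=0).
Subtracting the Site 1 sphere from Site 2 and Site 3: z² cancels, leaving linear equations in x and y:
278.4 x + 42.4 y = -8843.31
239.0 x − 124.2 y = -14481.06
Solving: x ≈ -38.298, y ≈ 42.897 km (keep extra digits for the depth step; rounded: -38.3, 42.9).
Then from the Site 1 sphere: z² = 46.68² − (x + 71.7)² − (y − 49.2)² with x = -38.298, y = 42.897, so z ≈ 31.994 ≈ 32.0 km.

32.0 km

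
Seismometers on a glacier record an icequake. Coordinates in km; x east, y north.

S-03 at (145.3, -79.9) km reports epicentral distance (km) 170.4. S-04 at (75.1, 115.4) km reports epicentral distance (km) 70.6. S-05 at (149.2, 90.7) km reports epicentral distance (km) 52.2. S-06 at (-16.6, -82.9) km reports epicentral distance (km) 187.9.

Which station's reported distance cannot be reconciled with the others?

Solve using three stations at a time. Using S-04, S-05, S-06 (subtract circle equations pairwise → linear system) gives (x, y) ≈ (111.3, 54.8).
Distances from that point to each station vs reported:
  S-03: calculated 138.9 vs reported 170.4 → residual 31.5 km
  S-04: calculated 70.6 vs reported 70.6 → residual 0.0 km
  S-05: calculated 52.2 vs reported 52.2 → residual 0.0 km
  S-06: calculated 187.9 vs reported 187.9 → residual 0.0 km
S-04, S-05, S-06 are mutually consistent (residuals ≈ 0); S-03 is off by 31.5 km.

S-03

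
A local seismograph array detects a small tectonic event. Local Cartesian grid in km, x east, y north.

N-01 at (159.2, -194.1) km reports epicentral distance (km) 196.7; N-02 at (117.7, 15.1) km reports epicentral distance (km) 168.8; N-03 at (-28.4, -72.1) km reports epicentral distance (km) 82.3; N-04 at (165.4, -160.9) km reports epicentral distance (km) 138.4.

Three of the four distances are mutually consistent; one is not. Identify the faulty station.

N-01

Solve using three stations at a time. Using N-02, N-03, N-04 (subtract circle equations pairwise → linear system) gives (x, y) ≈ (30.6, -129.5).
Distances from that point to each station vs reported:
  N-01: calculated 143.9 vs reported 196.7 → residual 52.8 km
  N-02: calculated 168.8 vs reported 168.8 → residual 0.0 km
  N-03: calculated 82.3 vs reported 82.3 → residual 0.0 km
  N-04: calculated 138.4 vs reported 138.4 → residual 0.0 km
N-02, N-03, N-04 are mutually consistent (residuals ≈ 0); N-01 is off by 52.8 km.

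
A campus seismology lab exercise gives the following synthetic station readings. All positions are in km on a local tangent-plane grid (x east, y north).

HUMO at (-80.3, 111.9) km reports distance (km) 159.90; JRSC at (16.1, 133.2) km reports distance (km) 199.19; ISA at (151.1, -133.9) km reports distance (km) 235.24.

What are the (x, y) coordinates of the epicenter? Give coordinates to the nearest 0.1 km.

Circle about each station: (x + 80.3)² + (y − 111.9)² = 159.90²; (x − 16.1)² + (y − 133.2)² = 199.19²; (x − 151.1)² + (y + 133.9)² = 235.24².
Subtracting the HUMO equation from the JRSC and ISA equations removes the quadratic terms:
192.8 x + 42.6 y = -15076.90
462.8 x − 491.6 y = -7979.13
Solving the 2×2 system: x ≈ -67.7, y ≈ -47.5 km.
Check against HUMO (with the unrounded x, y): √((x + 80.3)²+(y − 111.9)²) = 159.90 ≈ 159.90 km. ✓

(-67.7, -47.5)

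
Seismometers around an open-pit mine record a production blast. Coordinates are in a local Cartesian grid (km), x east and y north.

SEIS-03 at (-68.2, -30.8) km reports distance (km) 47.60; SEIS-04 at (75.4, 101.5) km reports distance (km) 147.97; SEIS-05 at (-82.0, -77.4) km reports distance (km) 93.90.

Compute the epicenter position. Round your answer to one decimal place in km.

-36.6 km east, 4.8 km north

Circle about each station: (x + 68.2)² + (y + 30.8)² = 47.60²; (x − 75.4)² + (y − 101.5)² = 147.97²; (x + 82.0)² + (y + 77.4)² = 93.90².
Subtracting the SEIS-03 equation from the SEIS-04 and SEIS-05 equations removes the quadratic terms:
287.2 x + 264.6 y = -9241.83
-27.6 x − 93.2 y = 563.43
Solving the 2×2 system: x ≈ -36.6, y ≈ 4.8 km.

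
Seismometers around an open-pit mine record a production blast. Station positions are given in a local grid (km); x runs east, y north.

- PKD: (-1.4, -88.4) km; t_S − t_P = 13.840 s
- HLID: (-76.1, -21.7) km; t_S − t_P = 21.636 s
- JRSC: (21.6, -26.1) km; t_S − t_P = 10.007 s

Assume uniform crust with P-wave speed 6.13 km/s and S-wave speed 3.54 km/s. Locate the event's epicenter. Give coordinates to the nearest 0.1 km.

Distance from S−P lag: d = Δt · v_P v_S / (v_P − v_S) = Δt · (6.13·3.54)/(6.13−3.54) ≈ 8.3785·Δt.
So d_PKD = 115.96, d_HLID = 181.28, d_JRSC = 83.84 km.
Circle about each station: (x + 1.4)² + (y + 88.4)² = 115.96²; (x + 76.1)² + (y + 21.7)² = 181.28²; (x − 21.6)² + (y + 26.1)² = 83.84².
Subtracting the PKD equation from the HLID and JRSC equations removes the quadratic terms:
-149.4 x + 133.4 y = -20970.14
46.0 x + 124.6 y = -251.17
Solving the 2×2 system: x ≈ 104.2, y ≈ -40.5 km.
Check against PKD (with the unrounded x, y): √((x + 1.4)²+(y + 88.4)²) = 115.97 ≈ 115.96 km. ✓

104.2 km east, -40.5 km north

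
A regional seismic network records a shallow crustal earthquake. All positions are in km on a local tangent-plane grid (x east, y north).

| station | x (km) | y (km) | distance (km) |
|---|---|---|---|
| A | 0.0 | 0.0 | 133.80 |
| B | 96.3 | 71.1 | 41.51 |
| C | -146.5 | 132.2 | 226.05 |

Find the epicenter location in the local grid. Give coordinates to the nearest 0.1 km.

78.3 km east, 108.5 km north

Circle about each station: x² + y² = 133.80²; (x − 96.3)² + (y − 71.1)² = 41.51²; (x + 146.5)² + (y − 132.2)² = 226.05².
Subtracting the A equation from the B and C equations removes the quadratic terms:
192.6 x + 142.2 y = 30508.26
-293.0 x + 264.4 y = 5742.93
Solving the 2×2 system: x ≈ 78.3, y ≈ 108.5 km.
Check against A (with the unrounded x, y): √(x²+y²) = 133.80 ≈ 133.80 km. ✓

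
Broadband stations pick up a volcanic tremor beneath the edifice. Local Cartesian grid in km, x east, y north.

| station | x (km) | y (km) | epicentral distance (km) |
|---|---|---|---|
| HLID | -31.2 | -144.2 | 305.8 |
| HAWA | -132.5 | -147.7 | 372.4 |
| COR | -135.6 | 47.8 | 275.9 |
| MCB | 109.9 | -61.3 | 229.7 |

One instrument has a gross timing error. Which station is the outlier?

Solve using three stations at a time. Using HLID, HAWA, COR (subtract circle equations pairwise → linear system) gives (x, y) ≈ (132.1, 114.3).
Distances from that point to each station vs reported:
  HLID: calculated 305.7 vs reported 305.8 → residual 0.1 km
  HAWA: calculated 372.3 vs reported 372.4 → residual 0.1 km
  COR: calculated 275.8 vs reported 275.9 → residual 0.1 km
  MCB: calculated 177.0 vs reported 229.7 → residual 52.7 km
HLID, HAWA, COR are mutually consistent (residuals ≈ 0); MCB is off by 52.7 km.

MCB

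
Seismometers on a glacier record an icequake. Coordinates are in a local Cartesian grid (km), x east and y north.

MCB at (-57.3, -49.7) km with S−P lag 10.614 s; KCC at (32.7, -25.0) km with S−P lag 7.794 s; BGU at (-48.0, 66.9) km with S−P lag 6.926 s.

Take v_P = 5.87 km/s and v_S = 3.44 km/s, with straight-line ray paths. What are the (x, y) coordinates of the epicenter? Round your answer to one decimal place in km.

Distance from S−P lag: d = Δt · v_P v_S / (v_P − v_S) = Δt · (5.87·3.44)/(5.87−3.44) ≈ 8.3098·Δt.
So d_MCB = 88.20, d_KCC = 64.77, d_BGU = 57.55 km.
Circle about each station: (x + 57.3)² + (y + 49.7)² = 88.20²; (x − 32.7)² + (y + 25.0)² = 64.77²; (x + 48.0)² + (y − 66.9)² = 57.55².
Subtracting the MCB equation from the KCC and BGU equations removes the quadratic terms:
180.0 x + 49.4 y = -475.00
18.6 x + 233.2 y = 5493.47
Solving the 2×2 system: x ≈ -9.3, y ≈ 24.3 km.
Check against MCB (with the unrounded x, y): √((x + 57.3)²+(y + 49.7)²) = 88.20 ≈ 88.20 km. ✓

-9.3 km east, 24.3 km north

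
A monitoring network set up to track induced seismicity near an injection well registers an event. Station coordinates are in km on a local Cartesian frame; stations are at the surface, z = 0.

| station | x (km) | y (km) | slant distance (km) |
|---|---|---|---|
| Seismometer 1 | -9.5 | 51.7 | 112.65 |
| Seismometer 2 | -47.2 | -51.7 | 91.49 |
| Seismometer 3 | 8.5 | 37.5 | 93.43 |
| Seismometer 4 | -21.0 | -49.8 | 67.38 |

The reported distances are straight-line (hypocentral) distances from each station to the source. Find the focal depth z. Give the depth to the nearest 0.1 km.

31.1 km

Each station gives a sphere (x−x_i)² + (y−y_i)² + z² = d_i² (stations at z=0).
Subtracting the Seismometer 1 sphere from Seismometer 2 and Seismometer 3: z² cancels, leaving linear equations in x and y:
-75.4 x − 206.8 y = 6457.19
36.0 x − 28.4 y = 2676.22
Solving: x ≈ 38.603, y ≈ -45.299 km (keep extra digits for the depth step; rounded: 38.6, -45.3).
Then from the Seismometer 1 sphere: z² = 112.65² − (x + 9.5)² − (y − 51.7)² with x = 38.603, y = -45.299, so z ≈ 31.102 ≈ 31.1 km.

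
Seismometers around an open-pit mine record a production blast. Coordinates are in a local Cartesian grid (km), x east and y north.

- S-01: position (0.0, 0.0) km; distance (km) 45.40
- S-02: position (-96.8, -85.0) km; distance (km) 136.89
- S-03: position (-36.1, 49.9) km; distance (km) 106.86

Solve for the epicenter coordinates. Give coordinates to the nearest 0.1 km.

x ≈ 30.2 km, y ≈ -33.9 km

Circle about each station: x² + y² = 45.40²; (x + 96.8)² + (y + 85.0)² = 136.89²; (x + 36.1)² + (y − 49.9)² = 106.86².
Subtracting the S-01 equation from the S-02 and S-03 equations removes the quadratic terms:
-193.6 x − 170.0 y = -82.47
-72.2 x + 99.8 y = -5564.68
Solving the 2×2 system: x ≈ 30.2, y ≈ -33.9 km.
Check against S-01 (with the unrounded x, y): √(x²+y²) = 45.41 ≈ 45.40 km. ✓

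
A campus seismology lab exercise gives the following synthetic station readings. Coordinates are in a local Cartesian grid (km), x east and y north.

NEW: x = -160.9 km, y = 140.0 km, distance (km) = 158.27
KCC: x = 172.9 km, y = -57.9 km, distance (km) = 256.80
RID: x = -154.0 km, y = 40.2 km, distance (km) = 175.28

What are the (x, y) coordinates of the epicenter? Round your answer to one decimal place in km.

x ≈ -3.0 km, y ≈ 129.2 km

Circle about each station: (x + 160.9)² + (y − 140.0)² = 158.27²; (x − 172.9)² + (y + 57.9)² = 256.80²; (x + 154.0)² + (y − 40.2)² = 175.28².
Subtracting the NEW equation from the KCC and RID equations removes the quadratic terms:
667.6 x − 395.8 y = -53138.84
13.8 x − 199.6 y = -25830.46
Solving the 2×2 system: x ≈ -3.0, y ≈ 129.2 km.
Check against NEW (with the unrounded x, y): √((x + 160.9)²+(y − 140.0)²) = 158.27 ≈ 158.27 km. ✓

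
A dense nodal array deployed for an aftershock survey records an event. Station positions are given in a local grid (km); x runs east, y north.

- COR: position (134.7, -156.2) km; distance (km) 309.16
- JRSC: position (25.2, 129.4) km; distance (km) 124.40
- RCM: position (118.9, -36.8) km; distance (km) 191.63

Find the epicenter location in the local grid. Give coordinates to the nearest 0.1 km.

x ≈ 147.4 km, y ≈ 152.7 km

Circle about each station: (x − 134.7)² + (y + 156.2)² = 309.16²; (x − 25.2)² + (y − 129.4)² = 124.40²; (x − 118.9)² + (y + 36.8)² = 191.63².
Subtracting the COR equation from the JRSC and RCM equations removes the quadratic terms:
-219.0 x + 571.2 y = 54941.42
-31.6 x + 238.8 y = 31806.77
Solving the 2×2 system: x ≈ 147.4, y ≈ 152.7 km.
Check against COR (with the unrounded x, y): √((x − 134.7)²+(y + 156.2)²) = 309.16 ≈ 309.16 km. ✓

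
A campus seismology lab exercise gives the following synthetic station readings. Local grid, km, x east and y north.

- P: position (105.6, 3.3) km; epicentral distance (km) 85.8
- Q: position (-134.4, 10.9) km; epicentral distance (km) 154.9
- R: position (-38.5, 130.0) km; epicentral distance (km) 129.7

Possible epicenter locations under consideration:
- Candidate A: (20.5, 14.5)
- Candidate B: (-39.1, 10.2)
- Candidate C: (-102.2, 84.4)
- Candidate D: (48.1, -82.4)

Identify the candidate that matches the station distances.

Candidate A

For each candidate, compare |candidate − station| to the reported distance:
Candidate A: residuals P 0.0, Q 0.0, R 0.0 → max 0.0 km
Candidate B: residuals P 59.1, Q 59.6, R 9.9 → max 59.6 km
Candidate C: residuals P 137.3, Q 74.7, R 51.4 → max 137.3 km
Candidate D: residuals P 17.4, Q 50.1, R 99.7 → max 99.7 km
Only Candidate A has all residuals ≈ 0.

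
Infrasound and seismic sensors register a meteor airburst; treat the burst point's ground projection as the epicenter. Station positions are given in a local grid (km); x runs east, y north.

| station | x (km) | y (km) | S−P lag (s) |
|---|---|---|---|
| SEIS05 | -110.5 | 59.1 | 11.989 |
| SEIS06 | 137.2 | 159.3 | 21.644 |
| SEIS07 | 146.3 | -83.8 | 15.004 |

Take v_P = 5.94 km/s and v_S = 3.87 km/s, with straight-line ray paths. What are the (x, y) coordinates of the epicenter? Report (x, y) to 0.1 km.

x ≈ -11.3 km, y ≈ -29.7 km

Distance from S−P lag: d = Δt · v_P v_S / (v_P − v_S) = Δt · (5.94·3.87)/(5.94−3.87) ≈ 11.1052·Δt.
So d_SEIS05 = 133.14, d_SEIS06 = 240.36, d_SEIS07 = 166.62 km.
Circle about each station: (x + 110.5)² + (y − 59.1)² = 133.14²; (x − 137.2)² + (y − 159.3)² = 240.36²; (x − 146.3)² + (y + 83.8)² = 166.62².
Subtracting pairs of circle equations eliminates x²+y² and gives linear equations (the radical axes):
495.4 x + 200.4 y = -11549.40
513.6 x − 285.8 y = 2687.11
Solving the 2×2 system: x ≈ -11.3, y ≈ -29.7 km.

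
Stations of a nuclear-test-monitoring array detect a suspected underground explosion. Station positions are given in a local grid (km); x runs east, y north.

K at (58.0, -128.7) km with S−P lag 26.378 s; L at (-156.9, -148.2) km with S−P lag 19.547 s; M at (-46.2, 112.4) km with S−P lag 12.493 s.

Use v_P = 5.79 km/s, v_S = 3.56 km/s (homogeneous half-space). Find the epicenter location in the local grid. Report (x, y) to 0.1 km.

x ≈ -127.1 km, y ≈ 30.0 km

Distance from S−P lag: d = Δt · v_P v_S / (v_P − v_S) = Δt · (5.79·3.56)/(5.79−3.56) ≈ 9.2432·Δt.
So d_K = 243.82, d_L = 180.68, d_M = 115.48 km.
Circle about each station: (x − 58.0)² + (y + 128.7)² = 243.82²; (x + 156.9)² + (y + 148.2)² = 180.68²; (x + 46.2)² + (y − 112.4)² = 115.48².
Subtracting the K equation from the L and M equations removes the quadratic terms:
-429.8 x − 39.0 y = 53456.09
-208.4 x + 482.2 y = 40953.07
Solving the 2×2 system: x ≈ -127.1, y ≈ 30.0 km.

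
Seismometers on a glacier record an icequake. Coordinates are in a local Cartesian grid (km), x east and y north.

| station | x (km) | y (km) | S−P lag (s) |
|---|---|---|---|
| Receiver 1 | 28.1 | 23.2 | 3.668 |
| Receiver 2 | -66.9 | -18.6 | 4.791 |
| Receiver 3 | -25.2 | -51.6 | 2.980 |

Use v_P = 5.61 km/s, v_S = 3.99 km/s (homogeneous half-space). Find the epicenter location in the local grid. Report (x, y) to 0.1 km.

Distance from S−P lag: d = Δt · v_P v_S / (v_P − v_S) = Δt · (5.61·3.99)/(5.61−3.99) ≈ 13.8172·Δt.
So d_Receiver 1 = 50.68, d_Receiver 2 = 66.20, d_Receiver 3 = 41.18 km.
Circle about each station: (x − 28.1)² + (y − 23.2)² = 50.68²; (x + 66.9)² + (y + 18.6)² = 66.20²; (x + 25.2)² + (y + 51.6)² = 41.18².
Subtracting pairs of circle equations eliminates x²+y² and gives linear equations (the radical axes):
-190.0 x − 83.6 y = 1679.74
-106.6 x − 149.6 y = 2842.42
Solving the 2×2 system: x ≈ -0.7, y ≈ -18.5 km.
Check against Receiver 1 (with the unrounded x, y): √((x − 28.1)²+(y − 23.2)²) = 50.68 ≈ 50.68 km. ✓

-0.7 km east, -18.5 km north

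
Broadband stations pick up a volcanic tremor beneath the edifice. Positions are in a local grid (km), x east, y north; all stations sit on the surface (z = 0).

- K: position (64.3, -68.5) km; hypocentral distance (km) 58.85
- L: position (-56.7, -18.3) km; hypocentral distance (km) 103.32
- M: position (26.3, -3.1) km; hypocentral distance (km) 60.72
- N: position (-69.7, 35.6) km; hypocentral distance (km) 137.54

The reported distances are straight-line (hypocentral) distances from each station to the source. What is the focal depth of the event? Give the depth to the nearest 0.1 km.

depth ≈ 43.8 km

Each station gives a sphere (x−x_i)² + (y−y_i)² + z² = d_i² (stations at z=0).
Subtracting the K sphere from L and M: z² cancels, leaving linear equations in x and y:
-242.0 x + 100.4 y = -12488.66
-76.0 x + 130.8 y = -8349.04
Solving: x ≈ 33.104, y ≈ -44.596 km (keep extra digits for the depth step; rounded: 33.1, -44.6).
Then from the K sphere: z² = 58.85² − (x − 64.3)² − (y + 68.5)² with x = 33.104, y = -44.596, so z ≈ 43.803 ≈ 43.8 km.
Check against N (with the unrounded solution): distance 137.55 ≈ 137.54 km. ✓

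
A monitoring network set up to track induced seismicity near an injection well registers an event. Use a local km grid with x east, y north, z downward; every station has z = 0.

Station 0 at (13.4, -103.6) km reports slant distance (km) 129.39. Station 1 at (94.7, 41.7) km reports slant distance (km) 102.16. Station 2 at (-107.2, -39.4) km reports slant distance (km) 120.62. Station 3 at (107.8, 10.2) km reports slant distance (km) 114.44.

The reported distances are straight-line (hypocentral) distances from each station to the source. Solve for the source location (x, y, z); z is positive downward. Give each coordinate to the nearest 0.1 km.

Each station gives a sphere (x−x_i)² + (y−y_i)² + z² = d_i² (stations at z=0).
Subtracting the Station 0 sphere from Station 1 and Station 2: z² cancels, leaving linear equations in x and y:
162.6 x + 290.6 y = 6099.57
-241.2 x + 128.4 y = 4324.27
Solving: x ≈ -5.204, y ≈ 23.902 km (keep extra digits for the depth step; rounded: -5.2, 23.9).
Then from the Station 0 sphere: z² = 129.39² − (x − 13.4)² − (y + 103.6)² with x = -5.204, y = 23.902, so z ≈ 11.786 ≈ 11.8 km.
Check against Station 3 (with the unrounded solution): distance 114.44 ≈ 114.44 km. ✓

(-5.2, 23.9, 11.8)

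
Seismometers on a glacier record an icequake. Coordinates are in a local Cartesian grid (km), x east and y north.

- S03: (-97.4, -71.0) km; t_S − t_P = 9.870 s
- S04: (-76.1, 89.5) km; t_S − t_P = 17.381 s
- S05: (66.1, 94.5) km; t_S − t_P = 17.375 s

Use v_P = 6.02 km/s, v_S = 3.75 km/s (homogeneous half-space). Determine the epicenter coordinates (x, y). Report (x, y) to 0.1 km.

Distance from S−P lag: d = Δt · v_P v_S / (v_P − v_S) = Δt · (6.02·3.75)/(6.02−3.75) ≈ 9.9449·Δt.
So d_S03 = 98.16, d_S04 = 172.85, d_S05 = 172.79 km.
Circle about each station: (x + 97.4)² + (y + 71.0)² = 98.16²; (x + 76.1)² + (y − 89.5)² = 172.85²; (x − 66.1)² + (y − 94.5)² = 172.79².
Subtracting the S03 equation from the S04 and S05 equations removes the quadratic terms:
42.6 x + 321.0 y = -20968.04
327.0 x + 331.0 y = -21449.30
Solving the 2×2 system: x ≈ 0.6, y ≈ -65.4 km.

(0.6, -65.4)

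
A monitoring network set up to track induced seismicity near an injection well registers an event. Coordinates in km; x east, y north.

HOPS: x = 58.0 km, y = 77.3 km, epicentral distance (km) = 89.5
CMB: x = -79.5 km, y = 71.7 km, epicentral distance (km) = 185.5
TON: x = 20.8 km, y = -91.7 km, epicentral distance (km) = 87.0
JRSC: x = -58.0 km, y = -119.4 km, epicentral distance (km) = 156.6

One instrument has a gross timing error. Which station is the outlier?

CMB

Solve using three stations at a time. Using HOPS, TON, JRSC (subtract circle equations pairwise → linear system) gives (x, y) ≈ (56.2, -12.2).
Distances from that point to each station vs reported:
  HOPS: calculated 89.5 vs reported 89.5 → residual 0.0 km
  CMB: calculated 159.5 vs reported 185.5 → residual 26.0 km
  TON: calculated 87.0 vs reported 87.0 → residual 0.0 km
  JRSC: calculated 156.6 vs reported 156.6 → residual 0.0 km
HOPS, TON, JRSC are mutually consistent (residuals ≈ 0); CMB is off by 26.0 km.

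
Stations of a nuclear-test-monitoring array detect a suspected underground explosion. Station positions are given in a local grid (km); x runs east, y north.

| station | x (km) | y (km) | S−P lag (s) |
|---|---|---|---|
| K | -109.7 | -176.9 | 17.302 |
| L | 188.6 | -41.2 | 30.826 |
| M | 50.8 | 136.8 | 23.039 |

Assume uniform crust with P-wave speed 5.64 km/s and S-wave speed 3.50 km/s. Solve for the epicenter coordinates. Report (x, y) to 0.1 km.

(-94.8, -18.0)

Distance from S−P lag: d = Δt · v_P v_S / (v_P − v_S) = Δt · (5.64·3.50)/(5.64−3.50) ≈ 9.2243·Δt.
So d_K = 159.60, d_L = 284.35, d_M = 212.52 km.
Circle about each station: (x + 109.7)² + (y + 176.9)² = 159.60²; (x − 188.6)² + (y + 41.2)² = 284.35²; (x − 50.8)² + (y − 136.8)² = 212.52².
Subtracting pairs of circle equations eliminates x²+y² and gives linear equations (the radical axes):
596.6 x + 271.4 y = -61443.06
321.0 x + 627.4 y = -41725.41
Solving the 2×2 system: x ≈ -94.8, y ≈ -18.0 km.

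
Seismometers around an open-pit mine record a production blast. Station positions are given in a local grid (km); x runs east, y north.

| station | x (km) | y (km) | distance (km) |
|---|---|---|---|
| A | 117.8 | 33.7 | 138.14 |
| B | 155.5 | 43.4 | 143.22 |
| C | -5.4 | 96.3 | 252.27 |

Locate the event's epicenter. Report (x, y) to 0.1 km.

(153.3, -99.8)

Circle about each station: (x − 117.8)² + (y − 33.7)² = 138.14²; (x − 155.5)² + (y − 43.4)² = 143.22²; (x + 5.4)² + (y − 96.3)² = 252.27².
Subtracting the A equation from the B and C equations removes the quadratic terms:
75.4 x + 19.4 y = 9621.97
-246.4 x + 125.2 y = -50267.17
Solving the 2×2 system: x ≈ 153.3, y ≈ -99.8 km.
Check against A (with the unrounded x, y): √((x − 117.8)²+(y − 33.7)²) = 138.15 ≈ 138.14 km. ✓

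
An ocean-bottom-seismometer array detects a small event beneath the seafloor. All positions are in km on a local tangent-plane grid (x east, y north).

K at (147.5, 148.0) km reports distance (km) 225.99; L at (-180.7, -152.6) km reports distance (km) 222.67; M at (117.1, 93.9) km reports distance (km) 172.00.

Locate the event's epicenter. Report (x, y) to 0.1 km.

-37.0 km east, 17.5 km north

Circle about each station: (x − 147.5)² + (y − 148.0)² = 225.99²; (x + 180.7)² + (y + 152.6)² = 222.67²; (x − 117.1)² + (y − 93.9)² = 172.00².
Subtracting the K equation from the L and M equations removes the quadratic terms:
-656.4 x − 601.2 y = 13768.55
-60.8 x − 108.2 y = 356.85
Solving the 2×2 system: x ≈ -37.0, y ≈ 17.5 km.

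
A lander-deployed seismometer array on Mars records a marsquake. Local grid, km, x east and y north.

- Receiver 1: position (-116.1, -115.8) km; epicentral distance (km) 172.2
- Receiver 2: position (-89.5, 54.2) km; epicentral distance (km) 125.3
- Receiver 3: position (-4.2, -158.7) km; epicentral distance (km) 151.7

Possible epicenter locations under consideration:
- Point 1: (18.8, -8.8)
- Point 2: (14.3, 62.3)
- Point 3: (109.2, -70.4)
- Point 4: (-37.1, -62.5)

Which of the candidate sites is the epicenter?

Point 1

For each candidate, compare |candidate − station| to the reported distance:
Point 1: residuals Receiver 1 0.0, Receiver 2 0.0, Receiver 3 0.0 → max 0.0 km
Point 2: residuals Receiver 1 48.5, Receiver 2 21.2, Receiver 3 70.1 → max 70.1 km
Point 3: residuals Receiver 1 57.6, Receiver 2 109.2, Receiver 3 8.0 → max 109.2 km
Point 4: residuals Receiver 1 76.9, Receiver 2 2.6, Receiver 3 50.0 → max 76.9 km
Only Point 1 has all residuals ≈ 0.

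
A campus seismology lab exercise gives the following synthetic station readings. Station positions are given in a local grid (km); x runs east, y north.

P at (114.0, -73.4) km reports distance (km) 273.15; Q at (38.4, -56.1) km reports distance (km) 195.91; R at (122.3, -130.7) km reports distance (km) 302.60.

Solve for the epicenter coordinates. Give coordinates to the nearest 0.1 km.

Circle about each station: (x − 114.0)² + (y + 73.4)² = 273.15²; (x − 38.4)² + (y + 56.1)² = 195.91²; (x − 122.3)² + (y + 130.7)² = 302.60².
Subtracting pairs of circle equations eliminates x²+y² and gives linear equations (the radical axes):
-151.2 x + 34.6 y = 22468.40
16.6 x − 114.6 y = -3299.62
Solving the 2×2 system: x ≈ -146.9, y ≈ 7.5 km.

(-146.9, 7.5)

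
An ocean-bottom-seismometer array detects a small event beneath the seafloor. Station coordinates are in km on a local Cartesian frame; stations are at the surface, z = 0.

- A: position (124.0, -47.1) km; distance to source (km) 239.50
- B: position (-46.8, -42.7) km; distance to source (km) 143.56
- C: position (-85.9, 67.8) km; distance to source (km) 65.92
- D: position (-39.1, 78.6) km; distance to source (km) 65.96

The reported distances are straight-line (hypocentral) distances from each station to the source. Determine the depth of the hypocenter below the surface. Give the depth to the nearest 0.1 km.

59.9 km

Each station gives a sphere (x−x_i)² + (y−y_i)² + z² = d_i² (stations at z=0).
Subtracting the A sphere from B and C: z² cancels, leaving linear equations in x and y:
-341.6 x + 8.8 y = 23169.90
-419.8 x + 229.8 y = 47396.04
Solving: x ≈ -65.602, y ≈ 86.408 km (keep extra digits for the depth step; rounded: -65.6, 86.4).
Then from the A sphere: z² = 239.50² − (x − 124.0)² − (y + 47.1)² with x = -65.602, y = 86.408, so z ≈ 59.891 ≈ 59.9 km.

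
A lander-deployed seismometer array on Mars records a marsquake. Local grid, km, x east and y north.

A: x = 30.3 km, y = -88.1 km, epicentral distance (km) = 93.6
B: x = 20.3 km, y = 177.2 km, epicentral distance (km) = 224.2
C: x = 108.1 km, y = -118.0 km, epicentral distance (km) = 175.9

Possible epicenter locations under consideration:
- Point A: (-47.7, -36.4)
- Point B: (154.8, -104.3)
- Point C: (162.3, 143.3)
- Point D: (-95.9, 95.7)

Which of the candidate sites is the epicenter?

For each candidate, compare |candidate − station| to the reported distance:
Point A: residuals A 0.0, B 0.0, C 0.0 → max 0.0 km
Point B: residuals A 31.9, B 87.8, C 127.2 → max 127.2 km
Point C: residuals A 172.8, B 78.2, C 91.0 → max 172.8 km
Point D: residuals A 129.4, B 82.3, C 119.5 → max 129.4 km
Only Point A has all residuals ≈ 0.

Point A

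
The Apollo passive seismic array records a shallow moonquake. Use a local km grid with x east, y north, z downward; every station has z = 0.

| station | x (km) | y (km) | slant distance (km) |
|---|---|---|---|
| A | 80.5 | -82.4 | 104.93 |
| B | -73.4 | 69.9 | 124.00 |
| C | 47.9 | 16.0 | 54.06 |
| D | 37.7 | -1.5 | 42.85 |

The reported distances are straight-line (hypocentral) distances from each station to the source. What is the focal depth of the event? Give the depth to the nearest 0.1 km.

z ≈ 36.3 km

Each station gives a sphere (x−x_i)² + (y−y_i)² + z² = d_i² (stations at z=0).
Subtracting the A sphere from B and C: z² cancels, leaving linear equations in x and y:
-307.8 x + 304.6 y = -7362.14
-65.2 x + 196.8 y = -2631.78
Solving: x ≈ 15.897, y ≈ -8.106 km (keep extra digits for the depth step; rounded: 15.9, -8.1).
Then from the A sphere: z² = 104.93² − (x − 80.5)² − (y + 82.4)² with x = 15.897, y = -8.106, so z ≈ 36.293 ≈ 36.3 km.
Check against D (with the unrounded solution): distance 42.85 ≈ 42.85 km. ✓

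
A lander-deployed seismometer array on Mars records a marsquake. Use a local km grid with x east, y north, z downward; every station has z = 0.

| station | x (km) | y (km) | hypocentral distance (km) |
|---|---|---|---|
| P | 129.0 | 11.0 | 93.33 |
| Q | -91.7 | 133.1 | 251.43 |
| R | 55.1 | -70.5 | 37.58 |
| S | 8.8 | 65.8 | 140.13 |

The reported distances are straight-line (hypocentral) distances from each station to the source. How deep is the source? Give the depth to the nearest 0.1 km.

depth ≈ 30.5 km

Each station gives a sphere (x−x_i)² + (y−y_i)² + z² = d_i² (stations at z=0).
Subtracting the P sphere from Q and R: z² cancels, leaving linear equations in x and y:
-441.4 x + 244.2 y = -45144.06
-147.8 x − 163.0 y = -1457.51
Solving: x ≈ 71.403, y ≈ -55.802 km (keep extra digits for the depth step; rounded: 71.4, -55.8).
Then from the P sphere: z² = 93.33² − (x − 129.0)² − (y − 11.0)² with x = 71.403, y = -55.802, so z ≈ 30.505 ≈ 30.5 km.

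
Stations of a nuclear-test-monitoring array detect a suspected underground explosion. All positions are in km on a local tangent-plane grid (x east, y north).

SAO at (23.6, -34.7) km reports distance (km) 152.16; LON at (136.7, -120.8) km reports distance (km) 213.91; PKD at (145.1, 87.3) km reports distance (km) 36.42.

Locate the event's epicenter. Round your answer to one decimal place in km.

(108.9, 91.3)

Circle about each station: (x − 23.6)² + (y + 34.7)² = 152.16²; (x − 136.7)² + (y + 120.8)² = 213.91²; (x − 145.1)² + (y − 87.3)² = 36.42².
Subtracting the SAO equation from the LON and PKD equations removes the quadratic terms:
226.2 x − 172.2 y = 8913.66
243.0 x + 244.0 y = 48740.50
Solving the 2×2 system: x ≈ 108.9, y ≈ 91.3 km.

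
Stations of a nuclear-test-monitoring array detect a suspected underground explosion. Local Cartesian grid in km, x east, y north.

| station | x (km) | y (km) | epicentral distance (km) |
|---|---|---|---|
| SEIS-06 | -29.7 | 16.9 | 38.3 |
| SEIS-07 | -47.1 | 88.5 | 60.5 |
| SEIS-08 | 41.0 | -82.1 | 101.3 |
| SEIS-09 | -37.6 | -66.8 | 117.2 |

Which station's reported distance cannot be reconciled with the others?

SEIS-08

Solve using three stations at a time. Using SEIS-06, SEIS-07, SEIS-09 (subtract circle equations pairwise → linear system) gives (x, y) ≈ (-4.6, 45.6).
Distances from that point to each station vs reported:
  SEIS-06: calculated 38.1 vs reported 38.3 → residual 0.2 km
  SEIS-07: calculated 60.4 vs reported 60.5 → residual 0.1 km
  SEIS-08: calculated 135.6 vs reported 101.3 → residual 34.3 km
  SEIS-09: calculated 117.1 vs reported 117.2 → residual 0.1 km
SEIS-06, SEIS-07, SEIS-09 are mutually consistent (residuals ≈ 0); SEIS-08 is off by 34.3 km.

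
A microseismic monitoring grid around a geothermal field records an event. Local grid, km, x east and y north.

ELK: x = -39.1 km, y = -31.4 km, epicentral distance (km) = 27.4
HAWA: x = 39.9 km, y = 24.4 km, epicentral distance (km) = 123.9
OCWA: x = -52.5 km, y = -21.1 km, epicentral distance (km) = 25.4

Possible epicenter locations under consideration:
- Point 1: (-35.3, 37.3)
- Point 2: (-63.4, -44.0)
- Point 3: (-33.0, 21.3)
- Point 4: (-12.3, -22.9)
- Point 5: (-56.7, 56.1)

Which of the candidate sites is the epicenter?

Point 2

For each candidate, compare |candidate − station| to the reported distance:
Point 1: residuals ELK 41.4, HAWA 47.6, OCWA 35.5 → max 47.6 km
Point 2: residuals ELK 0.0, HAWA 0.0, OCWA 0.0 → max 0.0 km
Point 3: residuals ELK 25.7, HAWA 50.9, OCWA 21.3 → max 50.9 km
Point 4: residuals ELK 0.7, HAWA 53.5, OCWA 14.8 → max 53.5 km
Point 5: residuals ELK 61.9, HAWA 22.2, OCWA 51.9 → max 61.9 km
Only Point 2 has all residuals ≈ 0.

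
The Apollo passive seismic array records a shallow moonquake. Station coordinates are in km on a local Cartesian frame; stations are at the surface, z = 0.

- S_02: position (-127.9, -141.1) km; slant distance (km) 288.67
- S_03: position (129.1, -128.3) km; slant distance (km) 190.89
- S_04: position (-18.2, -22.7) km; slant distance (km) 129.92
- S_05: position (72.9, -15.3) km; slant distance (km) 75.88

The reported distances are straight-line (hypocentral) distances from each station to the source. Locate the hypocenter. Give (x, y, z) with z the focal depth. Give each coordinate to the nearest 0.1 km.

Each station gives a sphere (x−x_i)² + (y−y_i)² + z² = d_i² (stations at z=0).
Subtracting the S_02 sphere from S_03 and S_04: z² cancels, leaving linear equations in x and y:
514.0 x + 25.6 y = 43751.46
219.4 x + 236.8 y = 31030.07
Solving: x ≈ 82.395, y ≈ 54.698 km (keep extra digits for the depth step; rounded: 82.4, 54.7).
Then from the S_02 sphere: z² = 288.67² − (x + 127.9)² − (y + 141.1)² with x = 82.395, y = 54.698, so z ≈ 27.740 ≈ 27.7 km.

(82.4, 54.7, 27.7)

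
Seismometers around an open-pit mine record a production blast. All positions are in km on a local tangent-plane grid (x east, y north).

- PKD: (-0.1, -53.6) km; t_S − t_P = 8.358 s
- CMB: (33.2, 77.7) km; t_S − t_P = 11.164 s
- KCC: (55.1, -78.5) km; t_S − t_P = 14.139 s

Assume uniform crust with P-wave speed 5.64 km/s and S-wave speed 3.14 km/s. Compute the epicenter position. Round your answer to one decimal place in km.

Distance from S−P lag: d = Δt · v_P v_S / (v_P − v_S) = Δt · (5.64·3.14)/(5.64−3.14) ≈ 7.0838·Δt.
So d_PKD = 59.21, d_CMB = 79.08, d_KCC = 100.16 km.
Circle about each station: (x + 0.1)² + (y + 53.6)² = 59.21²; (x − 33.2)² + (y − 77.7)² = 79.08²; (x − 55.1)² + (y + 78.5)² = 100.16².
Subtracting the PKD equation from the CMB and KCC equations removes the quadratic terms:
66.6 x + 262.6 y = 1518.74
110.4 x − 49.8 y = -200.91
Solving the 2×2 system: x ≈ 0.7, y ≈ 5.6 km.
Check against PKD (with the unrounded x, y): √((x + 0.1)²+(y + 53.6)²) = 59.21 ≈ 59.21 km. ✓

(0.7, 5.6)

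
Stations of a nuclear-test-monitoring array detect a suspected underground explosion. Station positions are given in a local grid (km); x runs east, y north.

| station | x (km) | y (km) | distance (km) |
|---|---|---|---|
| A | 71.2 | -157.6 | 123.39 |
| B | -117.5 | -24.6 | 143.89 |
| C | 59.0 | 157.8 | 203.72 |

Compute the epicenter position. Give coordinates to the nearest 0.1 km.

Circle about each station: (x − 71.2)² + (y + 157.6)² = 123.39²; (x + 117.5)² + (y + 24.6)² = 143.89²; (x − 59.0)² + (y − 157.8)² = 203.72².
Subtracting the A equation from the B and C equations removes the quadratic terms:
-377.4 x + 266.0 y = -20975.03
-24.4 x + 630.8 y = -27802.11
Solving the 2×2 system: x ≈ 25.2, y ≈ -43.1 km.
Check against A (with the unrounded x, y): √((x − 71.2)²+(y + 157.6)²) = 123.40 ≈ 123.39 km. ✓

25.2 km east, -43.1 km north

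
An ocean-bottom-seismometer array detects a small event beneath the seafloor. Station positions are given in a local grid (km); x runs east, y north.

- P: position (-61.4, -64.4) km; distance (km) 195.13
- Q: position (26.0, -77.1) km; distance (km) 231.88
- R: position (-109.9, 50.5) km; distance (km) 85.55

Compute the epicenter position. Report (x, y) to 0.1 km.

x ≈ -78.3 km, y ≈ 130.0 km

Circle about each station: (x + 61.4)² + (y + 64.4)² = 195.13²; (x − 26.0)² + (y + 77.1)² = 231.88²; (x + 109.9)² + (y − 50.5)² = 85.55².
Subtracting pairs of circle equations eliminates x²+y² and gives linear equations (the radical axes):
174.8 x − 25.4 y = -16989.53
-97.0 x + 229.8 y = 37467.85
Solving the 2×2 system: x ≈ -78.3, y ≈ 130.0 km.
Check against P (with the unrounded x, y): √((x + 61.4)²+(y + 64.4)²) = 195.13 ≈ 195.13 km. ✓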